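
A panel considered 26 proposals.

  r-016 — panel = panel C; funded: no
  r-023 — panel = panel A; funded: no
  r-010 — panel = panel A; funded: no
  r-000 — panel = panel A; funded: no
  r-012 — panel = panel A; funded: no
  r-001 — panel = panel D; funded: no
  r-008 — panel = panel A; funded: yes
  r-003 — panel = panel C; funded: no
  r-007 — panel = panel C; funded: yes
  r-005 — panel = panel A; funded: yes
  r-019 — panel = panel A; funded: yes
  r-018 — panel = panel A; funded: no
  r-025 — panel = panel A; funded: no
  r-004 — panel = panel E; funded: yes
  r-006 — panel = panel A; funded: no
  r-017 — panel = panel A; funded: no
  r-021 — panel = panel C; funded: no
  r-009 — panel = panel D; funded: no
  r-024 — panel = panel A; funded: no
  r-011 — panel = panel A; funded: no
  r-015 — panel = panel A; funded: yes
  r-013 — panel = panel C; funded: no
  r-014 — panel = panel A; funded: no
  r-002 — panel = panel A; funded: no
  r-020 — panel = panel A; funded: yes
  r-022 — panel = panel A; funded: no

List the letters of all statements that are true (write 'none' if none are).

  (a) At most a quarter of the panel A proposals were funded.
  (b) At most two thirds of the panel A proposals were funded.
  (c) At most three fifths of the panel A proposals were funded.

|A| = 18, |A ∩ B| = 5, |A ∖ B| = 13.
(a) |A ∩ B| / |A| ≤ 1/4: fails.
(b) |A ∩ B| / |A| ≤ 2/3: holds.
(c) |A ∩ B| / |A| ≤ 3/5: holds.

(b), (c)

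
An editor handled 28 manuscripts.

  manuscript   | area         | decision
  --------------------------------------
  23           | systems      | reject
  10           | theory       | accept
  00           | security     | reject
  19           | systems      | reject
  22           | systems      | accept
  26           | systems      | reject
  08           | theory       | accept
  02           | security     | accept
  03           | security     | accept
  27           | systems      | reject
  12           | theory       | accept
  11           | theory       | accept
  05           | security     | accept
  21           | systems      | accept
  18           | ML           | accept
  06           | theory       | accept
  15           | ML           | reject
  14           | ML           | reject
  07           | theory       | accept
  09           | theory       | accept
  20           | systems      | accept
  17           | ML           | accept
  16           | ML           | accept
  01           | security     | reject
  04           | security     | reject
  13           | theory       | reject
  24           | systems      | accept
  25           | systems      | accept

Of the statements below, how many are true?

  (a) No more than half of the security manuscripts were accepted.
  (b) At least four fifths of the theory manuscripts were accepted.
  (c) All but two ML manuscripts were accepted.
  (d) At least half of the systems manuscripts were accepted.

4

(a) security: |A| = 6, |A ∩ B| = 3; needs |A ∩ B| ≤ |A ∖ B| — true.
(b) theory: |A| = 8, |A ∩ B| = 7; needs |A ∩ B| / |A| ≥ 4/5 — true.
(c) ML: |A| = 5, |A ∩ B| = 3; needs |A ∖ B| = 2 — true.
(d) systems: |A| = 9, |A ∩ B| = 5; needs |A ∩ B| ≥ |A ∖ B| — true.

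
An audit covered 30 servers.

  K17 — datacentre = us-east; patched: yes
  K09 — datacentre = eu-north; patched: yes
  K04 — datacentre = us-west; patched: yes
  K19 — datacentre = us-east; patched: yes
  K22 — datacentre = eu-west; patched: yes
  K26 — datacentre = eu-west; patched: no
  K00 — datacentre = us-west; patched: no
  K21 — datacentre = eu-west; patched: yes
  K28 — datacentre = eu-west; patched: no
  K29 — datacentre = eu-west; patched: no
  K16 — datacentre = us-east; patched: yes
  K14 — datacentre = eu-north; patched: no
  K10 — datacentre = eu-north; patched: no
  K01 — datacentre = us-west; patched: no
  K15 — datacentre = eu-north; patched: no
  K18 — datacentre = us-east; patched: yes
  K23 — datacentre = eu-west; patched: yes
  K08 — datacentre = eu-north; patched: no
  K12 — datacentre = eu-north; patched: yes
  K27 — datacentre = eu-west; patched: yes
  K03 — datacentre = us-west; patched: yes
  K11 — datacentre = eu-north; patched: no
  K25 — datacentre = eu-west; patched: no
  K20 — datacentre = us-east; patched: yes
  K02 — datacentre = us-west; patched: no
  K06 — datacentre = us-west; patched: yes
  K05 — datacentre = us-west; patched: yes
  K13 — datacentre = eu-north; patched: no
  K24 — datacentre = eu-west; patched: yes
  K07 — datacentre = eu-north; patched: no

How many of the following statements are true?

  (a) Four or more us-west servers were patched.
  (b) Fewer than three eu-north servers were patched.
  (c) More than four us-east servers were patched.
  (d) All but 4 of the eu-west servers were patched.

4

(a) us-west: |A| = 7, |A ∩ B| = 4; needs |A ∩ B| ≥ 4 — true.
(b) eu-north: |A| = 9, |A ∩ B| = 2; needs |A ∩ B| < 3 — true.
(c) us-east: |A| = 5, |A ∩ B| = 5; needs |A ∩ B| > 4 — true.
(d) eu-west: |A| = 9, |A ∩ B| = 5; needs |A ∖ B| = 4 — true.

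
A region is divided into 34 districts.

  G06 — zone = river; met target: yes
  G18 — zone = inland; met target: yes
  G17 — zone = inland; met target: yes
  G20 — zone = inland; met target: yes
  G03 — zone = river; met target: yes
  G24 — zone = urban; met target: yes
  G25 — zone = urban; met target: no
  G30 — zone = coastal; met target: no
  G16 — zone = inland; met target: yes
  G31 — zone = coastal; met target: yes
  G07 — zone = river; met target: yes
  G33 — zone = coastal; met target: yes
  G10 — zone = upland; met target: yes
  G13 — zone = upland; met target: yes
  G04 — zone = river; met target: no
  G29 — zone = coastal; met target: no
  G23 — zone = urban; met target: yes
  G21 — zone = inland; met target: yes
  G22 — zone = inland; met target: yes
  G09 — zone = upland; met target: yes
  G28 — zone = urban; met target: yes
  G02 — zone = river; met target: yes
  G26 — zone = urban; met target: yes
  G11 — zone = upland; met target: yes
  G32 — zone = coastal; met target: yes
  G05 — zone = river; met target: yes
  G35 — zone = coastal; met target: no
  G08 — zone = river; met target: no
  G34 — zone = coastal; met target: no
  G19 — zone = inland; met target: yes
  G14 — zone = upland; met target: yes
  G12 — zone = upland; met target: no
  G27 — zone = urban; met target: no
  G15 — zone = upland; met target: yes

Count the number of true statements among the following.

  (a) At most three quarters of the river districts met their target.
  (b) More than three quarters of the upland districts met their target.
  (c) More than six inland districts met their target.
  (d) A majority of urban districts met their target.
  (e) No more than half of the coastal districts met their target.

(a) river: |A| = 7, |A ∩ B| = 5; needs |A ∩ B| / |A| ≤ 3/4 — true.
(b) upland: |A| = 7, |A ∩ B| = 6; needs |A ∩ B| / |A| > 3/4 — true.
(c) inland: |A| = 7, |A ∩ B| = 7; needs |A ∩ B| > 6 — true.
(d) urban: |A| = 6, |A ∩ B| = 4; needs |A ∩ B| > |A ∖ B| — true.
(e) coastal: |A| = 7, |A ∩ B| = 3; needs |A ∩ B| ≤ |A ∖ B| — true.

5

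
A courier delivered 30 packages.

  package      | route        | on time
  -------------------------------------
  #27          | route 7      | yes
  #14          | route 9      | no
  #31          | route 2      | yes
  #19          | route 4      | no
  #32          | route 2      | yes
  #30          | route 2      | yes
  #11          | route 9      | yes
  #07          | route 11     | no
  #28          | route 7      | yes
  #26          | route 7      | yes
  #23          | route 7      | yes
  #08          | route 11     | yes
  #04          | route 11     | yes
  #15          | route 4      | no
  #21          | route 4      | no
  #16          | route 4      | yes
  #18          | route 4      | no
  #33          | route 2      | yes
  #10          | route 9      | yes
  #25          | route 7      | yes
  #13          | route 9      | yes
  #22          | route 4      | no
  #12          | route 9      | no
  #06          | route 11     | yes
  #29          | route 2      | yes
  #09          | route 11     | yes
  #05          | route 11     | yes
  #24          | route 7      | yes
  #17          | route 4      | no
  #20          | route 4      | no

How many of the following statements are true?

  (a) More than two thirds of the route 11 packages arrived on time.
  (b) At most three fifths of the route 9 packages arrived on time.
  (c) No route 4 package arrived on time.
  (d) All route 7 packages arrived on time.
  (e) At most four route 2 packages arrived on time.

(a) route 11: |A| = 6, |A ∩ B| = 5; needs |A ∩ B| / |A| > 2/3 — true.
(b) route 9: |A| = 5, |A ∩ B| = 3; needs |A ∩ B| / |A| ≤ 3/5 — true.
(c) route 4: |A| = 8, |A ∩ B| = 1; needs A ∩ B = ∅ (|A ∩ B| = 0) — false.
(d) route 7: |A| = 6, |A ∩ B| = 6; needs A ⊆ B, i.e. every element of A is in B (|A ∖ B| = 0) — true.
(e) route 2: |A| = 5, |A ∩ B| = 5; needs |A ∩ B| ≤ 4 — false.

3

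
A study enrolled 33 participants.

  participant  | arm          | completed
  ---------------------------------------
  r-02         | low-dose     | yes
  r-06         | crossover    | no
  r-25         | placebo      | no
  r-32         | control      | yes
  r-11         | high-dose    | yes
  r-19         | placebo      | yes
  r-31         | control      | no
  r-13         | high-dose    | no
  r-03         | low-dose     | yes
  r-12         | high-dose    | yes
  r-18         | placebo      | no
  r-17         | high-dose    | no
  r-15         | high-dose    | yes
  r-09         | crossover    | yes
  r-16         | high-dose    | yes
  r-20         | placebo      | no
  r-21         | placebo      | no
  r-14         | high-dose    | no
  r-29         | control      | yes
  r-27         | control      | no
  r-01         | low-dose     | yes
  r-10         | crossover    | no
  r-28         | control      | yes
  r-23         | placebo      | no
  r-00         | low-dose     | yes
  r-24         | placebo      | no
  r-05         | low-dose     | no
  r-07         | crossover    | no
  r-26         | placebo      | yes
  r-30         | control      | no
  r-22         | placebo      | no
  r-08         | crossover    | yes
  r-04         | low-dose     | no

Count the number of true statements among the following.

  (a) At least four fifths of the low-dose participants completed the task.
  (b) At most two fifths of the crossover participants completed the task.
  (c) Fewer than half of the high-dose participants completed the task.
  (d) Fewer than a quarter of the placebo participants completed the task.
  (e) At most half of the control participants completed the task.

(a) low-dose: |A| = 6, |A ∩ B| = 4; needs |A ∩ B| / |A| ≥ 4/5 — false.
(b) crossover: |A| = 5, |A ∩ B| = 2; needs |A ∩ B| / |A| ≤ 2/5 — true.
(c) high-dose: |A| = 7, |A ∩ B| = 4; needs |A ∩ B| < |A ∖ B| — false.
(d) placebo: |A| = 9, |A ∩ B| = 2; needs |A ∩ B| / |A| < 1/4 — true.
(e) control: |A| = 6, |A ∩ B| = 3; needs |A ∩ B| ≤ |A ∖ B| — true.

3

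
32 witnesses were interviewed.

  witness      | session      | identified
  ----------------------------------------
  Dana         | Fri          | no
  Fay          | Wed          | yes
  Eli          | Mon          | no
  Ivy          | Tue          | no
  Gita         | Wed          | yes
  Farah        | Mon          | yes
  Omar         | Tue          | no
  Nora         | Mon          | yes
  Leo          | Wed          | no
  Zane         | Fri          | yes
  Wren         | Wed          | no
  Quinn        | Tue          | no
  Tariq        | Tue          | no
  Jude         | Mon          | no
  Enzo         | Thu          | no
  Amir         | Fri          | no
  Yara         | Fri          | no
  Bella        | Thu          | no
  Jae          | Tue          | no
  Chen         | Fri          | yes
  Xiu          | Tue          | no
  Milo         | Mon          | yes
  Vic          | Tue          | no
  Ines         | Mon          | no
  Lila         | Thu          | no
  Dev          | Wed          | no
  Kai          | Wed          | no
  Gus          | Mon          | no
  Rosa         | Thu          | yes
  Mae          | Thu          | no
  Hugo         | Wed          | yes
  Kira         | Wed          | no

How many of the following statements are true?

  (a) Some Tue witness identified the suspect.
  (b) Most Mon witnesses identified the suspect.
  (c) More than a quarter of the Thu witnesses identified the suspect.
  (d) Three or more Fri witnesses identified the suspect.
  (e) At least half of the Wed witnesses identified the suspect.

(a) Tue: |A| = 7, |A ∩ B| = 0; needs A ∩ B ≠ ∅ (|A ∩ B| ≥ 1) — false.
(b) Mon: |A| = 7, |A ∩ B| = 3; needs |A ∩ B| > |A ∖ B| — false.
(c) Thu: |A| = 5, |A ∩ B| = 1; needs |A ∩ B| / |A| > 1/4 — false.
(d) Fri: |A| = 5, |A ∩ B| = 2; needs |A ∩ B| ≥ 3 — false.
(e) Wed: |A| = 8, |A ∩ B| = 3; needs |A ∩ B| ≥ |A ∖ B| — false.

0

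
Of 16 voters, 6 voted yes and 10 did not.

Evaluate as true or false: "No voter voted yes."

False

'No voter voted yes' holds iff A ∩ B = ∅ (|A ∩ B| = 0).
|A| = 16, |A ∩ B| = 6, |A ∖ B| = 10.
So the statement is false.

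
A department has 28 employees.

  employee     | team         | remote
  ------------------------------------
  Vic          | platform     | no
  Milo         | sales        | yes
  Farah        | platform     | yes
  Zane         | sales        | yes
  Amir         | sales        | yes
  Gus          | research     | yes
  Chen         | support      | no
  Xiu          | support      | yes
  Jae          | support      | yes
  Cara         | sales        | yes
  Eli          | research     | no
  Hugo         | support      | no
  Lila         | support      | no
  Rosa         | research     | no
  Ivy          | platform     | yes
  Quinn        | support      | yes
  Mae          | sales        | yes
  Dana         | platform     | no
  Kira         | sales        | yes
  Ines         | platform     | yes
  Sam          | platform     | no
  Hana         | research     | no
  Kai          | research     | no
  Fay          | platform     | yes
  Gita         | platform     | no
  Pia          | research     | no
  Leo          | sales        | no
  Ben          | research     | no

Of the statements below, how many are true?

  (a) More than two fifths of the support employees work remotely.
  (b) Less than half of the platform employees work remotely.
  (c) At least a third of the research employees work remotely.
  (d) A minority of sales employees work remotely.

(a) support: |A| = 6, |A ∩ B| = 3; needs |A ∩ B| / |A| > 2/5 — true.
(b) platform: |A| = 8, |A ∩ B| = 4; needs |A ∩ B| < |A ∖ B| — false.
(c) research: |A| = 7, |A ∩ B| = 1; needs |A ∩ B| / |A| ≥ 1/3 — false.
(d) sales: |A| = 7, |A ∩ B| = 6; needs |A ∩ B| < |A ∖ B| — false.

1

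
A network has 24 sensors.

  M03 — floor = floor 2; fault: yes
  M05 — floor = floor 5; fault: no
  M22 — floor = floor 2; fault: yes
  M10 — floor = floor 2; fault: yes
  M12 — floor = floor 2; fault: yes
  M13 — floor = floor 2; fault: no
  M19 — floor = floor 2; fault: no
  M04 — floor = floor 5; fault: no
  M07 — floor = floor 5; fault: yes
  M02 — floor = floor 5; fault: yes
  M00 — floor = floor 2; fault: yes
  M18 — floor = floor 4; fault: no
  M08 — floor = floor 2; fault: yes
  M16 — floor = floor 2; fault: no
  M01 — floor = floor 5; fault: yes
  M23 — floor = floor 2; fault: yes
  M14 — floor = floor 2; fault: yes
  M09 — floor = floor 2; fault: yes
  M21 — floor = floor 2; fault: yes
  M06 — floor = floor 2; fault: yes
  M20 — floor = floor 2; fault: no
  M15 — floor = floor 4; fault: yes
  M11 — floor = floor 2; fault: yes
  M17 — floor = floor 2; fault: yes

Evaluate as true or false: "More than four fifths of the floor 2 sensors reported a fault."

'More than four fifths of the floor 2 sensors reported a fault' holds iff |A ∩ B| / |A| > 4/5.
|A| = 17, |A ∩ B| = 13, |A ∖ B| = 4.
|A ∩ B|/|A| = 13/17, so the statement is false.

False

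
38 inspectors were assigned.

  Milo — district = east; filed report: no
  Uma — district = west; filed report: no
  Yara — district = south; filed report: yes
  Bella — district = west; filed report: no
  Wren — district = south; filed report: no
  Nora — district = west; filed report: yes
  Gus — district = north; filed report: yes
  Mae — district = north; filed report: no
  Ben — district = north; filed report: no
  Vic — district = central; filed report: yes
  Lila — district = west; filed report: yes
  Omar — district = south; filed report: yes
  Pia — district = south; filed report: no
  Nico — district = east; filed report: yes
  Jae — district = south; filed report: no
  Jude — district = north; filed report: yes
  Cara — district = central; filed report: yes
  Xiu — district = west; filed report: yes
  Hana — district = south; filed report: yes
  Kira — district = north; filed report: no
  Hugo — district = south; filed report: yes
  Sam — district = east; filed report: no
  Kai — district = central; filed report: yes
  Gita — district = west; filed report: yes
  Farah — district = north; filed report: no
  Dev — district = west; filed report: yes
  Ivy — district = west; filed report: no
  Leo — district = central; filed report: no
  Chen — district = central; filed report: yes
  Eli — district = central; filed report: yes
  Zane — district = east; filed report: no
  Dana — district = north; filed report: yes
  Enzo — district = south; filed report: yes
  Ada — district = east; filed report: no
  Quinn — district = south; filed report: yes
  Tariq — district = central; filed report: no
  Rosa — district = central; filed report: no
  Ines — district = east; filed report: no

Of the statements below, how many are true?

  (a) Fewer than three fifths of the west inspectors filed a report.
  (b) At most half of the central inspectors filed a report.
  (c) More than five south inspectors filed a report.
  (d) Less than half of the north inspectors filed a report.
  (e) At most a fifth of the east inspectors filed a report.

3

(a) west: |A| = 8, |A ∩ B| = 5; needs |A ∩ B| / |A| < 3/5 — false.
(b) central: |A| = 8, |A ∩ B| = 5; needs |A ∩ B| ≤ |A ∖ B| — false.
(c) south: |A| = 9, |A ∩ B| = 6; needs |A ∩ B| > 5 — true.
(d) north: |A| = 7, |A ∩ B| = 3; needs |A ∩ B| < |A ∖ B| — true.
(e) east: |A| = 6, |A ∩ B| = 1; needs |A ∩ B| / |A| ≤ 1/5 — true.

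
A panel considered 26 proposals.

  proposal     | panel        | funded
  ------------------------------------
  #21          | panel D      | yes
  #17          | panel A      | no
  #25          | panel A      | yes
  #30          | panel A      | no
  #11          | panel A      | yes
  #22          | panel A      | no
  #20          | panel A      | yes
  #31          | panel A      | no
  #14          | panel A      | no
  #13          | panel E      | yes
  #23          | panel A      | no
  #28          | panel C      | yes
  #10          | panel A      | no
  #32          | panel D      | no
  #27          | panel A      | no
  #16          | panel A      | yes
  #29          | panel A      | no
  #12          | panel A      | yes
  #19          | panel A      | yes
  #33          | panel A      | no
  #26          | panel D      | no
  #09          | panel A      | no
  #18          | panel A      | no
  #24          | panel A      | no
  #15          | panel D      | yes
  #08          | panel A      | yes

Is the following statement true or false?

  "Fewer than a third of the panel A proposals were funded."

'Fewer than a third of the panel A proposals were funded' holds iff |A ∩ B| / |A| < 1/3.
|A| = 20, |A ∩ B| = 7, |A ∖ B| = 13.
|A ∩ B|/|A| = 7/20, so the statement is false.

False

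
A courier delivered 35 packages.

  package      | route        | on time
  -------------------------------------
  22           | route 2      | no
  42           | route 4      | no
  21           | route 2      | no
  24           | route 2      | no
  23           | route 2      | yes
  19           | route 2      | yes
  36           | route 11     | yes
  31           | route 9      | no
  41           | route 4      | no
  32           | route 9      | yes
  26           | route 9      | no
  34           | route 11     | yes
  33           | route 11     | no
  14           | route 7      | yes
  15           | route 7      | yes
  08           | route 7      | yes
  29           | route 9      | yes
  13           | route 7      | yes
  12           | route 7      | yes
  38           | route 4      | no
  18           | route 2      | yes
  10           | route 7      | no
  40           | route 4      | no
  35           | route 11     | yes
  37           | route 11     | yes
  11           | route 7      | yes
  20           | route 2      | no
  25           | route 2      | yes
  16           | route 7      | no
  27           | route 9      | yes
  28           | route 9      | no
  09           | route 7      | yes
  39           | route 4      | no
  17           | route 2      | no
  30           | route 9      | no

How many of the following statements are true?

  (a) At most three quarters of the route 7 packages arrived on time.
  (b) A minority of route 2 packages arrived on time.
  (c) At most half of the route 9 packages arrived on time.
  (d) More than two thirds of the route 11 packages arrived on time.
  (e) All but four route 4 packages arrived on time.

(a) route 7: |A| = 9, |A ∩ B| = 7; needs |A ∩ B| / |A| ≤ 3/4 — false.
(b) route 2: |A| = 9, |A ∩ B| = 4; needs |A ∩ B| < |A ∖ B| — true.
(c) route 9: |A| = 7, |A ∩ B| = 3; needs |A ∩ B| ≤ |A ∖ B| — true.
(d) route 11: |A| = 5, |A ∩ B| = 4; needs |A ∩ B| / |A| > 2/3 — true.
(e) route 4: |A| = 5, |A ∩ B| = 0; needs |A ∖ B| = 4 — false.

3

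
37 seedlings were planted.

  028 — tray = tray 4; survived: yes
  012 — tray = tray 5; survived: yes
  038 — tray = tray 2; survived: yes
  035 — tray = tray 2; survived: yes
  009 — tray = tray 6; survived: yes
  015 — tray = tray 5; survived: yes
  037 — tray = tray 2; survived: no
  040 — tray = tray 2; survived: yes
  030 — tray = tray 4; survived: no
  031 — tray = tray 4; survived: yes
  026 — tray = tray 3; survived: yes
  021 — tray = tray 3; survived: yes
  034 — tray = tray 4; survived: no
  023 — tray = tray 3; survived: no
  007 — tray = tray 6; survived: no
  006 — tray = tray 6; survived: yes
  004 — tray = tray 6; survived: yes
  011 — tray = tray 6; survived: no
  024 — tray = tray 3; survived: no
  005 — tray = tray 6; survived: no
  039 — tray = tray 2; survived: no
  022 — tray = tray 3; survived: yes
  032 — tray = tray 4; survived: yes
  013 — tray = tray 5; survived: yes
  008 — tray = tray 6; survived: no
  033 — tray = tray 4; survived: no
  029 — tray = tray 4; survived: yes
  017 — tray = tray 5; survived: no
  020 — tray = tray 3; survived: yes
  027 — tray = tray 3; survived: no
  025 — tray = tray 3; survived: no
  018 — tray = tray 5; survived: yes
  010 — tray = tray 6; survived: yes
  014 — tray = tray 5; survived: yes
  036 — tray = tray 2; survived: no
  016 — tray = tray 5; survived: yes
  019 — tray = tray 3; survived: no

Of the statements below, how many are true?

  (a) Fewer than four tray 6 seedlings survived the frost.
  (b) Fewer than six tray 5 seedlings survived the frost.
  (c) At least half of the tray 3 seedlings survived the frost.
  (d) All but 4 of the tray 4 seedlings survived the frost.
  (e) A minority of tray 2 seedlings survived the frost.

(a) tray 6: |A| = 8, |A ∩ B| = 4; needs |A ∩ B| < 4 — false.
(b) tray 5: |A| = 7, |A ∩ B| = 6; needs |A ∩ B| < 6 — false.
(c) tray 3: |A| = 9, |A ∩ B| = 4; needs |A ∩ B| ≥ |A ∖ B| — false.
(d) tray 4: |A| = 7, |A ∩ B| = 4; needs |A ∖ B| = 4 — false.
(e) tray 2: |A| = 6, |A ∩ B| = 3; needs |A ∩ B| < |A ∖ B| — false.

0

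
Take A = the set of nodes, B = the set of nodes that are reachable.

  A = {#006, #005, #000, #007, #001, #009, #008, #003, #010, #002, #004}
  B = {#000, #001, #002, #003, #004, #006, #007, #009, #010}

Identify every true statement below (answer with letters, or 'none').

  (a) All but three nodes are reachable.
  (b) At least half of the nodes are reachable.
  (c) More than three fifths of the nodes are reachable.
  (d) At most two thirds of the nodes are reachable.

|A| = 11, |A ∩ B| = 9, |A ∖ B| = 2.
(a) |A ∖ B| = 3: fails.
(b) |A ∩ B| ≥ |A ∖ B|: holds.
(c) |A ∩ B| / |A| > 3/5: holds.
(d) |A ∩ B| / |A| ≤ 2/3: fails.

(b), (c)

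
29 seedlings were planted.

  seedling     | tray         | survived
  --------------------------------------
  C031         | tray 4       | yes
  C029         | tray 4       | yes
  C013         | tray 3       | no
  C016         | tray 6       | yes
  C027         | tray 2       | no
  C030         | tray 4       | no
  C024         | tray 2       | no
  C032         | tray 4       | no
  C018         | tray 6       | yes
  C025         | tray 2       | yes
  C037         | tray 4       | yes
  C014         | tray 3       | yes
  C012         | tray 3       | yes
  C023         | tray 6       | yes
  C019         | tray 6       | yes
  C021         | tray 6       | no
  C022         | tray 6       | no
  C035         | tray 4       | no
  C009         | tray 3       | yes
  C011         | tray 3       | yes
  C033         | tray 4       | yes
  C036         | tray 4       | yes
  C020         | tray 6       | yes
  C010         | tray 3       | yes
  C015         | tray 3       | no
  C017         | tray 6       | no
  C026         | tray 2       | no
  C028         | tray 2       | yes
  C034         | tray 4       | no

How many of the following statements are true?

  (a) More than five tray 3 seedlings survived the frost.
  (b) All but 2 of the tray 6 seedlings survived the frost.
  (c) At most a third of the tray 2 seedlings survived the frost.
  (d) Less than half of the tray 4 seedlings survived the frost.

0

(a) tray 3: |A| = 7, |A ∩ B| = 5; needs |A ∩ B| > 5 — false.
(b) tray 6: |A| = 8, |A ∩ B| = 5; needs |A ∖ B| = 2 — false.
(c) tray 2: |A| = 5, |A ∩ B| = 2; needs |A ∩ B| / |A| ≤ 1/3 — false.
(d) tray 4: |A| = 9, |A ∩ B| = 5; needs |A ∩ B| < |A ∖ B| — false.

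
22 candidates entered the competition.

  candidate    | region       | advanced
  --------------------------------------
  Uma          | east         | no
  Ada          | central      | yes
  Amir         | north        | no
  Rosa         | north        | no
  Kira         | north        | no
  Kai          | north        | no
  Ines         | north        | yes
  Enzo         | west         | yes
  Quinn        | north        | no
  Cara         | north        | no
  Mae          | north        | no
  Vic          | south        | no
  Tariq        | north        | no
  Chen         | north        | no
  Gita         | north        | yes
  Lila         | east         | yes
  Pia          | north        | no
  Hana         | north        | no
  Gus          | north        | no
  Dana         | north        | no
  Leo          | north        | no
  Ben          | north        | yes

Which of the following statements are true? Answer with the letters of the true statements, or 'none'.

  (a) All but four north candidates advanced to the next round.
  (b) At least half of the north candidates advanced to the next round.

none

|A| = 17, |A ∩ B| = 3, |A ∖ B| = 14.
(a) |A ∖ B| = 4: fails.
(b) |A ∩ B| ≥ |A ∖ B|: fails.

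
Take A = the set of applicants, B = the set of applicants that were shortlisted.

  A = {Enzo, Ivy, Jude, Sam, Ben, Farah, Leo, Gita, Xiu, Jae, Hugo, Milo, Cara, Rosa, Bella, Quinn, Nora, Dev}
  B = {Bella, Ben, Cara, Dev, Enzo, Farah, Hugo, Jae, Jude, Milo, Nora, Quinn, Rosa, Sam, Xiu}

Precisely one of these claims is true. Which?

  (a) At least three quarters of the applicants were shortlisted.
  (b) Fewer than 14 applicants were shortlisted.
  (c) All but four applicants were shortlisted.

|A| = 18, |A ∩ B| = 15, |A ∖ B| = 3.
(a) requires |A ∩ B| / |A| ≥ 3/4: true.
(b) requires |A ∩ B| < 14: false.
(c) requires |A ∖ B| = 4: false.

(a)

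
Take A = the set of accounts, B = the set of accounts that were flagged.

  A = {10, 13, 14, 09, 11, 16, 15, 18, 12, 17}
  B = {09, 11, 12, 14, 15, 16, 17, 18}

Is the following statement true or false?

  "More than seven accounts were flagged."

True

'More than seven accounts were flagged' holds iff |A ∩ B| > 7.
A (the restrictor) = {10, 13, 14, 09, 11, 16, 15, 18, 12, 17}, |A| = 10.
A ∩ B = {14, 09, 11, 16, 15, 18, 12, 17}, so |A ∩ B| = 8.
|A ∩ B| = 8, so the statement is true.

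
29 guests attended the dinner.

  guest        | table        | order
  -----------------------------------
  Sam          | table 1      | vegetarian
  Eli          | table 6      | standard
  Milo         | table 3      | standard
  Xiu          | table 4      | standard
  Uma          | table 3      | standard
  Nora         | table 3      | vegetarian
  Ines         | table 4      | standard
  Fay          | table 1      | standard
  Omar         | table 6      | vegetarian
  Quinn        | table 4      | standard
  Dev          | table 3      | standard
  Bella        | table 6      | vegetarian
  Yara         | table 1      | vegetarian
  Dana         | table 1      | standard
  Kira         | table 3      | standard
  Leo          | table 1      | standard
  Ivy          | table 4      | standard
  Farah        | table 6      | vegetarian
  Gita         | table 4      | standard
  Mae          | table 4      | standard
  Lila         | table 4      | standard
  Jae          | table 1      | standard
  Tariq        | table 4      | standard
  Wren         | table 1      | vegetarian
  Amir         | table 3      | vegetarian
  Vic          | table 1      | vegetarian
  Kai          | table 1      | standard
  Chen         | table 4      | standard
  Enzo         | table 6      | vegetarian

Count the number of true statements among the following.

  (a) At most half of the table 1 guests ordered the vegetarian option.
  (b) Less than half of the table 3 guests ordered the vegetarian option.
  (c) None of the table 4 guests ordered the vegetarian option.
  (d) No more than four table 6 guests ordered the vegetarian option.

4

(a) table 1: |A| = 9, |A ∩ B| = 4; needs |A ∩ B| ≤ |A ∖ B| — true.
(b) table 3: |A| = 6, |A ∩ B| = 2; needs |A ∩ B| < |A ∖ B| — true.
(c) table 4: |A| = 9, |A ∩ B| = 0; needs A ∩ B = ∅ (|A ∩ B| = 0) — true.
(d) table 6: |A| = 5, |A ∩ B| = 4; needs |A ∩ B| ≤ 4 — true.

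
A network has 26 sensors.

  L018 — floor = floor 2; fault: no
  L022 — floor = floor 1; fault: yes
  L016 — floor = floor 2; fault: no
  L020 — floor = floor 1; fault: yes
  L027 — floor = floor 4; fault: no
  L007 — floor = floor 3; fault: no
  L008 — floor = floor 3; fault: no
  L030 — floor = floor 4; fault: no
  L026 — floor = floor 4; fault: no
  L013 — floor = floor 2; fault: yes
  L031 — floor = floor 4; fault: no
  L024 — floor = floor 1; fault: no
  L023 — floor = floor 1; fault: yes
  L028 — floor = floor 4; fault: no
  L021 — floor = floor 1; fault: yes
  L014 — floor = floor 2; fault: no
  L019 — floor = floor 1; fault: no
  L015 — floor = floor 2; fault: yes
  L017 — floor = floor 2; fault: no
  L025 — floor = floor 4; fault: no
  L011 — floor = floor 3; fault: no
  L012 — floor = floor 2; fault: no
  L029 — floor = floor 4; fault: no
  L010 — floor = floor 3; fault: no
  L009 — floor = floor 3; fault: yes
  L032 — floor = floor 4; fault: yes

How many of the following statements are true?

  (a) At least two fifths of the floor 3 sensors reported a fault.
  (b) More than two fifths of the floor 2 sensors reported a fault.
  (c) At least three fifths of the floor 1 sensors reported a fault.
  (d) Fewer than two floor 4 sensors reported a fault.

2

(a) floor 3: |A| = 5, |A ∩ B| = 1; needs |A ∩ B| / |A| ≥ 2/5 — false.
(b) floor 2: |A| = 7, |A ∩ B| = 2; needs |A ∩ B| / |A| > 2/5 — false.
(c) floor 1: |A| = 6, |A ∩ B| = 4; needs |A ∩ B| / |A| ≥ 3/5 — true.
(d) floor 4: |A| = 8, |A ∩ B| = 1; needs |A ∩ B| < 2 — true.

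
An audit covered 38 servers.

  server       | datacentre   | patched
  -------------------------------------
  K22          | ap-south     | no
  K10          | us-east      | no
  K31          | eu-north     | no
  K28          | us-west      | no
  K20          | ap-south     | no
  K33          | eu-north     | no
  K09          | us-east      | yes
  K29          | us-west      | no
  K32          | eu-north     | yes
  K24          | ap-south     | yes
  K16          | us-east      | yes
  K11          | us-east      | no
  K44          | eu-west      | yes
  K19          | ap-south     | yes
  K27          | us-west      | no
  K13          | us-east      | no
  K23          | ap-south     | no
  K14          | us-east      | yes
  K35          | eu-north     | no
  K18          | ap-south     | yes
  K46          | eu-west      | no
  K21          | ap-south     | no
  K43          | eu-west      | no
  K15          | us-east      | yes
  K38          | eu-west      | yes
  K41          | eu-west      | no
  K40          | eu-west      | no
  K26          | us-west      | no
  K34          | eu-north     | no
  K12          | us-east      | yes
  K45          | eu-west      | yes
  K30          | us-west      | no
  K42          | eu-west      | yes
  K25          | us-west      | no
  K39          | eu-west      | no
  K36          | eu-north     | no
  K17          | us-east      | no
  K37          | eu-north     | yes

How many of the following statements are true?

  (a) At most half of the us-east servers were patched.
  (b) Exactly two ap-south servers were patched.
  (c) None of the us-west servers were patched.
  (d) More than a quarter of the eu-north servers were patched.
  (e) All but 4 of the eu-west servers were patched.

2

(a) us-east: |A| = 9, |A ∩ B| = 5; needs |A ∩ B| ≤ |A ∖ B| — false.
(b) ap-south: |A| = 7, |A ∩ B| = 3; needs |A ∩ B| = 2 — false.
(c) us-west: |A| = 6, |A ∩ B| = 0; needs A ∩ B = ∅ (|A ∩ B| = 0) — true.
(d) eu-north: |A| = 7, |A ∩ B| = 2; needs |A ∩ B| / |A| > 1/4 — true.
(e) eu-west: |A| = 9, |A ∩ B| = 4; needs |A ∖ B| = 4 — false.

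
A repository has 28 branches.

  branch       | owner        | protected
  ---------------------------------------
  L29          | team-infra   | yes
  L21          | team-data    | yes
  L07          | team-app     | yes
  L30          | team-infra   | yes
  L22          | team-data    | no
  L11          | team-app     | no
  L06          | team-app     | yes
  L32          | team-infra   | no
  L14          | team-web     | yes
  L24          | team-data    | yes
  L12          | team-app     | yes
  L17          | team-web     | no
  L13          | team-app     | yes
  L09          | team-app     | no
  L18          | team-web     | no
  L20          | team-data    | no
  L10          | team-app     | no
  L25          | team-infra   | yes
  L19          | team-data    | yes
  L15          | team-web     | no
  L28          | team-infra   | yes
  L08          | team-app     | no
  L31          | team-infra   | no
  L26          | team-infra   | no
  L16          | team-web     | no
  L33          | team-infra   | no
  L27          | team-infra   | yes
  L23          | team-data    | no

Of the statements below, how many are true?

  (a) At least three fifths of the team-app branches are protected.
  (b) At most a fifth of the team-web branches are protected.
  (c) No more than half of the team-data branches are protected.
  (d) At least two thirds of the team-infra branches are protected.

2

(a) team-app: |A| = 8, |A ∩ B| = 4; needs |A ∩ B| / |A| ≥ 3/5 — false.
(b) team-web: |A| = 5, |A ∩ B| = 1; needs |A ∩ B| / |A| ≤ 1/5 — true.
(c) team-data: |A| = 6, |A ∩ B| = 3; needs |A ∩ B| ≤ |A ∖ B| — true.
(d) team-infra: |A| = 9, |A ∩ B| = 5; needs |A ∩ B| / |A| ≥ 2/3 — false.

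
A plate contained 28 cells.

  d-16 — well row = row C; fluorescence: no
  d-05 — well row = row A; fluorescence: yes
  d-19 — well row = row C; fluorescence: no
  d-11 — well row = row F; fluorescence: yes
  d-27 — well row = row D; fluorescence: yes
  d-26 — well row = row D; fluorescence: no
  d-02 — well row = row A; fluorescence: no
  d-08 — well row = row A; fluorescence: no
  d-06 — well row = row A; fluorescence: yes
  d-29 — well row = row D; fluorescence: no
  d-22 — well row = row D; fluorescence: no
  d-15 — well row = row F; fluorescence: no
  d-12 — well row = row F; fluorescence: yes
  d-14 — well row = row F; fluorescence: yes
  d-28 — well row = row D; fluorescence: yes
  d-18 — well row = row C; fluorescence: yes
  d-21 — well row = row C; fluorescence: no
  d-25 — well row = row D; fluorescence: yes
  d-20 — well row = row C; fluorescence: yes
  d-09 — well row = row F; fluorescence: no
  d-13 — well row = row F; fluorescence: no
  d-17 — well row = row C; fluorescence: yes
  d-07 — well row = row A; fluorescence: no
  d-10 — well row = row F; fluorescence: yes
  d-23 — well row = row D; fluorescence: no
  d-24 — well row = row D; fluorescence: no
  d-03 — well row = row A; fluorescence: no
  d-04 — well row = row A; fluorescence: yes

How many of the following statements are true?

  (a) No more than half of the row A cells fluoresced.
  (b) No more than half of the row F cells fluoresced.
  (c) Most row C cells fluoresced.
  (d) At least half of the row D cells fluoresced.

(a) row A: |A| = 7, |A ∩ B| = 3; needs |A ∩ B| ≤ |A ∖ B| — true.
(b) row F: |A| = 7, |A ∩ B| = 4; needs |A ∩ B| ≤ |A ∖ B| — false.
(c) row C: |A| = 6, |A ∩ B| = 3; needs |A ∩ B| > |A ∖ B| — false.
(d) row D: |A| = 8, |A ∩ B| = 3; needs |A ∩ B| ≥ |A ∖ B| — false.

1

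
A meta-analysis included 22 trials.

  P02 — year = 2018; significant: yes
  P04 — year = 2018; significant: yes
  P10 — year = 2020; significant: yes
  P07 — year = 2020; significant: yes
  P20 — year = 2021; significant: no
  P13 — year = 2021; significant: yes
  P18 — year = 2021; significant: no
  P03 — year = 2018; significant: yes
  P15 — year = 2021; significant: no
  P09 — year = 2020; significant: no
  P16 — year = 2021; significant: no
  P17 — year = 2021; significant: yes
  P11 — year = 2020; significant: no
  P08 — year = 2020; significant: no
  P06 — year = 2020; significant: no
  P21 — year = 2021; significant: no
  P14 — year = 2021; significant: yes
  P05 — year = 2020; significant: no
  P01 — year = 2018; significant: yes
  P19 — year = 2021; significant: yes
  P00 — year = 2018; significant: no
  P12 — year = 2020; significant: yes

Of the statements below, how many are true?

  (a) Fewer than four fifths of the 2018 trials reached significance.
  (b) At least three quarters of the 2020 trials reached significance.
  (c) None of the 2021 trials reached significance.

0

(a) 2018: |A| = 5, |A ∩ B| = 4; needs |A ∩ B| / |A| < 4/5 — false.
(b) 2020: |A| = 8, |A ∩ B| = 3; needs |A ∩ B| / |A| ≥ 3/4 — false.
(c) 2021: |A| = 9, |A ∩ B| = 4; needs A ∩ B = ∅ (|A ∩ B| = 0) — false.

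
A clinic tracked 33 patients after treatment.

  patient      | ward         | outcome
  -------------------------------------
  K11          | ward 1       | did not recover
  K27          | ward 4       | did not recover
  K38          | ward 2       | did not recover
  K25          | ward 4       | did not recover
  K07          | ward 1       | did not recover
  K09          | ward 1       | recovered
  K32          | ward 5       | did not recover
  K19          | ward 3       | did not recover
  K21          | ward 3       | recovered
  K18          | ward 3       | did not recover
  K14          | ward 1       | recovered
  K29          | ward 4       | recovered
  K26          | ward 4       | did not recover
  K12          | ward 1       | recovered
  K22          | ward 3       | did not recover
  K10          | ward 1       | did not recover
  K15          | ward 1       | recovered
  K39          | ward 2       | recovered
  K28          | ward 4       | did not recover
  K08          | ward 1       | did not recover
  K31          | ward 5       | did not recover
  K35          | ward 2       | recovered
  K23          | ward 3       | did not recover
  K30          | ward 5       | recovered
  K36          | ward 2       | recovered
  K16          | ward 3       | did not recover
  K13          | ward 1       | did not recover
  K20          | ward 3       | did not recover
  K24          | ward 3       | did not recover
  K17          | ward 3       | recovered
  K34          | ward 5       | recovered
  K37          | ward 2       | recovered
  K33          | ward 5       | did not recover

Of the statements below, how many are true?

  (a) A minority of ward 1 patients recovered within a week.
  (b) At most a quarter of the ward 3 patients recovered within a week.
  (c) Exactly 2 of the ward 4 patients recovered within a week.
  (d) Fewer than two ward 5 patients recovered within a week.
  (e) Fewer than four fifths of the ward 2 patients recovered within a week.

(a) ward 1: |A| = 9, |A ∩ B| = 4; needs |A ∩ B| < |A ∖ B| — true.
(b) ward 3: |A| = 9, |A ∩ B| = 2; needs |A ∩ B| / |A| ≤ 1/4 — true.
(c) ward 4: |A| = 5, |A ∩ B| = 1; needs |A ∩ B| = 2 — false.
(d) ward 5: |A| = 5, |A ∩ B| = 2; needs |A ∩ B| < 2 — false.
(e) ward 2: |A| = 5, |A ∩ B| = 4; needs |A ∩ B| / |A| < 4/5 — false.

2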